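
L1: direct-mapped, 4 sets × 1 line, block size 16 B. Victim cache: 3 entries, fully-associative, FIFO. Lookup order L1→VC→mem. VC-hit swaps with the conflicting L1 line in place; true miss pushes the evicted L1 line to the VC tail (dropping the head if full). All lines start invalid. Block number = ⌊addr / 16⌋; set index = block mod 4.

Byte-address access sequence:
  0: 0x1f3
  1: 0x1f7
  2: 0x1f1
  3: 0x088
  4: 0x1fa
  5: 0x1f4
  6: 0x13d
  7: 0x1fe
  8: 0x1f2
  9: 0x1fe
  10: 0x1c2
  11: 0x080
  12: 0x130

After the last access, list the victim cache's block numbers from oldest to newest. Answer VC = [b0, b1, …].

#0 0x1f3→b31/s3 MISS; vc=[]
#1 0x1f7→b31/s3 L1-HIT; vc=[]
#2 0x1f1→b31/s3 L1-HIT; vc=[]
#3 0x88→b8/s0 MISS; vc=[]
#4 0x1fa→b31/s3 L1-HIT; vc=[]
#5 0x1f4→b31/s3 L1-HIT; vc=[]
#6 0x13d→b19/s3 MISS; vc=[31]
#7 0x1fe→b31/s3 VC-HIT; vc=[19]
#8 0x1f2→b31/s3 L1-HIT; vc=[19]
#9 0x1fe→b31/s3 L1-HIT; vc=[19]
#10 0x1c2→b28/s0 MISS; vc=[19,8]
#11 0x80→b8/s0 VC-HIT; vc=[19,28]
#12 0x130→b19/s3 VC-HIT; vc=[31,28]

VC = [31, 28]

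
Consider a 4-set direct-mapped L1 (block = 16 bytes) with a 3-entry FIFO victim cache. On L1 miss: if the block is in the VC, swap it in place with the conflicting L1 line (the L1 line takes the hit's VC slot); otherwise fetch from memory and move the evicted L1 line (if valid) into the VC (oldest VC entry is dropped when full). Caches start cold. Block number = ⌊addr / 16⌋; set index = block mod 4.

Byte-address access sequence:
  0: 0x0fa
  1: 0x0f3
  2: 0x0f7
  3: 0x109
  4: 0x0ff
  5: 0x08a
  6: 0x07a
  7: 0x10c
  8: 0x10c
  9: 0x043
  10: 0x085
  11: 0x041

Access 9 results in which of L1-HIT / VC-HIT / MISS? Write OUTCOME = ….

OUTCOME = MISS

#0 0xfa→b15/s3 MISS; vc=[]
#1 0xf3→b15/s3 L1-HIT; vc=[]
#2 0xf7→b15/s3 L1-HIT; vc=[]
#3 0x109→b16/s0 MISS; vc=[]
#4 0xff→b15/s3 L1-HIT; vc=[]
#5 0x8a→b8/s0 MISS; vc=[16]
#6 0x7a→b7/s3 MISS; vc=[16,15]
#7 0x10c→b16/s0 VC-HIT; vc=[8,15]
#8 0x10c→b16/s0 L1-HIT; vc=[8,15]
#9 0x43→b4/s0 MISS; vc=[8,15,16]
#10 0x85→b8/s0 VC-HIT; vc=[4,15,16]
#11 0x41→b4/s0 VC-HIT; vc=[8,15,16]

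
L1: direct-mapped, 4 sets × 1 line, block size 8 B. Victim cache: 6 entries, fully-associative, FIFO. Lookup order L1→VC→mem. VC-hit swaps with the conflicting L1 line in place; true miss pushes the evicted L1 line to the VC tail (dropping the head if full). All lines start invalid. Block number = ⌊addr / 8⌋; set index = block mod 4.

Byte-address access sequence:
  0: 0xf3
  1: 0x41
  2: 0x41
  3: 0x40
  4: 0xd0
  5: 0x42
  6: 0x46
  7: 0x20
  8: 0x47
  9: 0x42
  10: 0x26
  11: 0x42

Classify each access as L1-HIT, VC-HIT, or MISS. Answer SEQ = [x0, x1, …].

0: 0xf3 (blk 30, set 2) → MISS  vc=[]
1: 0x41 (blk 8, set 0) → MISS  vc=[]
2: 0x41 (blk 8, set 0) → L1-HIT  vc=[]
3: 0x40 (blk 8, set 0) → L1-HIT  vc=[]
4: 0xd0 (blk 26, set 2) → MISS  vc=[30]
5: 0x42 (blk 8, set 0) → L1-HIT  vc=[30]
6: 0x46 (blk 8, set 0) → L1-HIT  vc=[30]
7: 0x20 (blk 4, set 0) → MISS  vc=[30, 8]
8: 0x47 (blk 8, set 0) → VC-HIT  vc=[30, 4]
9: 0x42 (blk 8, set 0) → L1-HIT  vc=[30, 4]
10: 0x26 (blk 4, set 0) → VC-HIT  vc=[30, 8]
11: 0x42 (blk 8, set 0) → VC-HIT  vc=[30, 4]

SEQ = [MISS, MISS, L1-HIT, L1-HIT, MISS, L1-HIT, L1-HIT, MISS, VC-HIT, L1-HIT, VC-HIT, VC-HIT]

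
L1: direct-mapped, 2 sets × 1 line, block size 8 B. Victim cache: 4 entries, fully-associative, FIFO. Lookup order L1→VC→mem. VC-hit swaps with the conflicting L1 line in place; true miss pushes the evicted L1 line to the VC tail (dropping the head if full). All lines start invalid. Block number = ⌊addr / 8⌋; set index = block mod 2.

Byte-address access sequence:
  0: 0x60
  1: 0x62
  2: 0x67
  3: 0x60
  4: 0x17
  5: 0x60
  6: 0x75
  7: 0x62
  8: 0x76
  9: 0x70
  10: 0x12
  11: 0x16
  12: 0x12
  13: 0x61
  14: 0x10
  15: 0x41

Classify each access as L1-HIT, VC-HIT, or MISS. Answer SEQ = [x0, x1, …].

#0 0x60→b12/s0 MISS; vc=[]
#1 0x62→b12/s0 L1-HIT; vc=[]
#2 0x67→b12/s0 L1-HIT; vc=[]
#3 0x60→b12/s0 L1-HIT; vc=[]
#4 0x17→b2/s0 MISS; vc=[12]
#5 0x60→b12/s0 VC-HIT; vc=[2]
#6 0x75→b14/s0 MISS; vc=[2,12]
#7 0x62→b12/s0 VC-HIT; vc=[2,14]
#8 0x76→b14/s0 VC-HIT; vc=[2,12]
#9 0x70→b14/s0 L1-HIT; vc=[2,12]
#10 0x12→b2/s0 VC-HIT; vc=[14,12]
#11 0x16→b2/s0 L1-HIT; vc=[14,12]
#12 0x12→b2/s0 L1-HIT; vc=[14,12]
#13 0x61→b12/s0 VC-HIT; vc=[14,2]
#14 0x10→b2/s0 VC-HIT; vc=[14,12]
#15 0x41→b8/s0 MISS; vc=[14,12,2]

SEQ = [MISS, L1-HIT, L1-HIT, L1-HIT, MISS, VC-HIT, MISS, VC-HIT, VC-HIT, L1-HIT, VC-HIT, L1-HIT, L1-HIT, VC-HIT, VC-HIT, MISS]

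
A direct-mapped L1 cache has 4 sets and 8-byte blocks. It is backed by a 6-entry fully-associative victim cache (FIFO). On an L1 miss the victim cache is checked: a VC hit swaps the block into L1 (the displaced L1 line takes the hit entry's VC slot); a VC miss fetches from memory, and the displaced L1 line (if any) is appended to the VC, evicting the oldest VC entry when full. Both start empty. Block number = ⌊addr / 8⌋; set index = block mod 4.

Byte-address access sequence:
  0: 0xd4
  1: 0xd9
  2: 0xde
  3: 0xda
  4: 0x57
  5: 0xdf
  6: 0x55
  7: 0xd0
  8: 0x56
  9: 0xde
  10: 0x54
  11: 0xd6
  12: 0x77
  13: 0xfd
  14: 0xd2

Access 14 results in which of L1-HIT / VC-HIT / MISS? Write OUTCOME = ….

  [0] addr=0xd4 blk=26 s=2: MISS | VC []
  [1] addr=0xd9 blk=27 s=3: MISS | VC []
  [2] addr=0xde blk=27 s=3: L1-HIT | VC []
  [3] addr=0xda blk=27 s=3: L1-HIT | VC []
  [4] addr=0x57 blk=10 s=2: MISS | VC [26]
  [5] addr=0xdf blk=27 s=3: L1-HIT | VC [26]
  [6] addr=0x55 blk=10 s=2: L1-HIT | VC [26]
  [7] addr=0xd0 blk=26 s=2: VC-HIT | VC [10]
  [8] addr=0x56 blk=10 s=2: VC-HIT | VC [26]
  [9] addr=0xde blk=27 s=3: L1-HIT | VC [26]
  [10] addr=0x54 blk=10 s=2: L1-HIT | VC [26]
  [11] addr=0xd6 blk=26 s=2: VC-HIT | VC [10]
  [12] addr=0x77 blk=14 s=2: MISS | VC [10, 26]
  [13] addr=0xfd blk=31 s=3: MISS | VC [10, 26, 27]
  [14] addr=0xd2 blk=26 s=2: VC-HIT | VC [10, 14, 27]

OUTCOME = VC-HIT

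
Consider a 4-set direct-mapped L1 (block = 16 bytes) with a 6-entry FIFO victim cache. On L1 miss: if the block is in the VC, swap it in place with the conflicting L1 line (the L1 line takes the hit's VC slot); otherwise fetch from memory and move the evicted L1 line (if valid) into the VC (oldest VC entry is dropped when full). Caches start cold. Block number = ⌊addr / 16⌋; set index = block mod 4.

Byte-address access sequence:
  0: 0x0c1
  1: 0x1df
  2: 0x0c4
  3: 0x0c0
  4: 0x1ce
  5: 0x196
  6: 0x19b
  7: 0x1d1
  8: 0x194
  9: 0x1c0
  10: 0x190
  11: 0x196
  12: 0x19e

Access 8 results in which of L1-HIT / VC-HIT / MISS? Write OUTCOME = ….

#0 0xc1→b12/s0 MISS; vc=[]
#1 0x1df→b29/s1 MISS; vc=[]
#2 0xc4→b12/s0 L1-HIT; vc=[]
#3 0xc0→b12/s0 L1-HIT; vc=[]
#4 0x1ce→b28/s0 MISS; vc=[12]
#5 0x196→b25/s1 MISS; vc=[12,29]
#6 0x19b→b25/s1 L1-HIT; vc=[12,29]
#7 0x1d1→b29/s1 VC-HIT; vc=[12,25]
#8 0x194→b25/s1 VC-HIT; vc=[12,29]
#9 0x1c0→b28/s0 L1-HIT; vc=[12,29]
#10 0x190→b25/s1 L1-HIT; vc=[12,29]
#11 0x196→b25/s1 L1-HIT; vc=[12,29]
#12 0x19e→b25/s1 L1-HIT; vc=[12,29]

OUTCOME = VC-HIT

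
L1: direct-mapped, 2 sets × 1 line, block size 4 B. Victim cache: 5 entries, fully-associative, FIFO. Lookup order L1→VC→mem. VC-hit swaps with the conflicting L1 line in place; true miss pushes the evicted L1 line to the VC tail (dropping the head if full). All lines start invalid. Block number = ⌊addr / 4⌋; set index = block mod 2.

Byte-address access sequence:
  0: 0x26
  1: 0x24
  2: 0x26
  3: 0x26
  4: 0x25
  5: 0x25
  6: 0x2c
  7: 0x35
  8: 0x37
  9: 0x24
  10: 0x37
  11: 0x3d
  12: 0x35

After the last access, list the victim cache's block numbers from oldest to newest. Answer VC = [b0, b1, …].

VC = [9, 11, 15]

#0 0x26→b9/s1 MISS; vc=[]
#1 0x24→b9/s1 L1-HIT; vc=[]
#2 0x26→b9/s1 L1-HIT; vc=[]
#3 0x26→b9/s1 L1-HIT; vc=[]
#4 0x25→b9/s1 L1-HIT; vc=[]
#5 0x25→b9/s1 L1-HIT; vc=[]
#6 0x2c→b11/s1 MISS; vc=[9]
#7 0x35→b13/s1 MISS; vc=[9,11]
#8 0x37→b13/s1 L1-HIT; vc=[9,11]
#9 0x24→b9/s1 VC-HIT; vc=[13,11]
#10 0x37→b13/s1 VC-HIT; vc=[9,11]
#11 0x3d→b15/s1 MISS; vc=[9,11,13]
#12 0x35→b13/s1 VC-HIT; vc=[9,11,15]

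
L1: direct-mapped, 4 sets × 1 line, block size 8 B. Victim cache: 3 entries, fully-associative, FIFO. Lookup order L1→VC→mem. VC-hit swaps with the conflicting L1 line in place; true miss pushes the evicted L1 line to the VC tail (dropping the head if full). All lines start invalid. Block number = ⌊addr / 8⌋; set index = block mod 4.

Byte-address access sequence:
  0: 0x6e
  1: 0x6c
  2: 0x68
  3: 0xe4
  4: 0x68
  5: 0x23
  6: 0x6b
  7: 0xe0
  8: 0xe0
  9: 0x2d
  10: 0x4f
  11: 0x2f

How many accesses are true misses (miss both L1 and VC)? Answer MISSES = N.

0: 0x6e (blk 13, set 1) → MISS  vc=[]
1: 0x6c (blk 13, set 1) → L1-HIT  vc=[]
2: 0x68 (blk 13, set 1) → L1-HIT  vc=[]
3: 0xe4 (blk 28, set 0) → MISS  vc=[]
4: 0x68 (blk 13, set 1) → L1-HIT  vc=[]
5: 0x23 (blk 4, set 0) → MISS  vc=[28]
6: 0x6b (blk 13, set 1) → L1-HIT  vc=[28]
7: 0xe0 (blk 28, set 0) → VC-HIT  vc=[4]
8: 0xe0 (blk 28, set 0) → L1-HIT  vc=[4]
9: 0x2d (blk 5, set 1) → MISS  vc=[4, 13]
10: 0x4f (blk 9, set 1) → MISS  vc=[4, 13, 5]
11: 0x2f (blk 5, set 1) → VC-HIT  vc=[4, 13, 9]

MISSES = 5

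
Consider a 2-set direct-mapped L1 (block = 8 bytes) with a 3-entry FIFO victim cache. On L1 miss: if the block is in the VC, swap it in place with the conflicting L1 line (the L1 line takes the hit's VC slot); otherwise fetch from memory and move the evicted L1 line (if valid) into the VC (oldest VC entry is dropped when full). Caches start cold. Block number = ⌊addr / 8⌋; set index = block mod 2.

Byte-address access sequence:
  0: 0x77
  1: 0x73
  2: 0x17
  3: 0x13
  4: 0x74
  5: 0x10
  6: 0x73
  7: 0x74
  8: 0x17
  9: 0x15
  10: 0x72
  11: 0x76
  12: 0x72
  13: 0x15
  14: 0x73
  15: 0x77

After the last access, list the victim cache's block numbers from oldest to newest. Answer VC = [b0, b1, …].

#0 0x77→b14/s0 MISS; vc=[]
#1 0x73→b14/s0 L1-HIT; vc=[]
#2 0x17→b2/s0 MISS; vc=[14]
#3 0x13→b2/s0 L1-HIT; vc=[14]
#4 0x74→b14/s0 VC-HIT; vc=[2]
#5 0x10→b2/s0 VC-HIT; vc=[14]
#6 0x73→b14/s0 VC-HIT; vc=[2]
#7 0x74→b14/s0 L1-HIT; vc=[2]
#8 0x17→b2/s0 VC-HIT; vc=[14]
#9 0x15→b2/s0 L1-HIT; vc=[14]
#10 0x72→b14/s0 VC-HIT; vc=[2]
#11 0x76→b14/s0 L1-HIT; vc=[2]
#12 0x72→b14/s0 L1-HIT; vc=[2]
#13 0x15→b2/s0 VC-HIT; vc=[14]
#14 0x73→b14/s0 VC-HIT; vc=[2]
#15 0x77→b14/s0 L1-HIT; vc=[2]

VC = [2]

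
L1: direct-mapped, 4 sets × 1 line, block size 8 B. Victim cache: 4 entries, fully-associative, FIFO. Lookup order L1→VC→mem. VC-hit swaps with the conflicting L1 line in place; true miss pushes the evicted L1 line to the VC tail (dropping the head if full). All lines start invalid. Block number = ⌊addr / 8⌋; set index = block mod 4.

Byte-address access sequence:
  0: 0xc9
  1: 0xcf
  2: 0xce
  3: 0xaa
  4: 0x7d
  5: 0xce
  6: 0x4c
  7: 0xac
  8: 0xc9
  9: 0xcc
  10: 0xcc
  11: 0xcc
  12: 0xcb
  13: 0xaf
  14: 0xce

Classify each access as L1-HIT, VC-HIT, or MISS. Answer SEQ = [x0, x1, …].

SEQ = [MISS, L1-HIT, L1-HIT, MISS, MISS, VC-HIT, MISS, VC-HIT, VC-HIT, L1-HIT, L1-HIT, L1-HIT, L1-HIT, VC-HIT, VC-HIT]

0: 0xc9 (blk 25, set 1) → MISS  vc=[]
1: 0xcf (blk 25, set 1) → L1-HIT  vc=[]
2: 0xce (blk 25, set 1) → L1-HIT  vc=[]
3: 0xaa (blk 21, set 1) → MISS  vc=[25]
4: 0x7d (blk 15, set 3) → MISS  vc=[25]
5: 0xce (blk 25, set 1) → VC-HIT  vc=[21]
6: 0x4c (blk 9, set 1) → MISS  vc=[21, 25]
7: 0xac (blk 21, set 1) → VC-HIT  vc=[9, 25]
8: 0xc9 (blk 25, set 1) → VC-HIT  vc=[9, 21]
9: 0xcc (blk 25, set 1) → L1-HIT  vc=[9, 21]
10: 0xcc (blk 25, set 1) → L1-HIT  vc=[9, 21]
11: 0xcc (blk 25, set 1) → L1-HIT  vc=[9, 21]
12: 0xcb (blk 25, set 1) → L1-HIT  vc=[9, 21]
13: 0xaf (blk 21, set 1) → VC-HIT  vc=[9, 25]
14: 0xce (blk 25, set 1) → VC-HIT  vc=[9, 21]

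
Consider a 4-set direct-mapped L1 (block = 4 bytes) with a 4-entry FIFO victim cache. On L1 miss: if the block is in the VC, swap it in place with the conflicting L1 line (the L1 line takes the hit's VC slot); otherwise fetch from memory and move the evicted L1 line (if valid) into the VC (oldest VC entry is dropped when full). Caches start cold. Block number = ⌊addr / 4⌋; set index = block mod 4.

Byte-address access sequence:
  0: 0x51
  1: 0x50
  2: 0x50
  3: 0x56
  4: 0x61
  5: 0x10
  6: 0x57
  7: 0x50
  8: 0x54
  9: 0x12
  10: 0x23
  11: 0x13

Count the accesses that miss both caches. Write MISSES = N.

  [0] addr=0x51 blk=20 s=0: MISS | VC []
  [1] addr=0x50 blk=20 s=0: L1-HIT | VC []
  [2] addr=0x50 blk=20 s=0: L1-HIT | VC []
  [3] addr=0x56 blk=21 s=1: MISS | VC []
  [4] addr=0x61 blk=24 s=0: MISS | VC [20]
  [5] addr=0x10 blk=4 s=0: MISS | VC [20, 24]
  [6] addr=0x57 blk=21 s=1: L1-HIT | VC [20, 24]
  [7] addr=0x50 blk=20 s=0: VC-HIT | VC [4, 24]
  [8] addr=0x54 blk=21 s=1: L1-HIT | VC [4, 24]
  [9] addr=0x12 blk=4 s=0: VC-HIT | VC [20, 24]
  [10] addr=0x23 blk=8 s=0: MISS | VC [20, 24, 4]
  [11] addr=0x13 blk=4 s=0: VC-HIT | VC [20, 24, 8]

MISSES = 5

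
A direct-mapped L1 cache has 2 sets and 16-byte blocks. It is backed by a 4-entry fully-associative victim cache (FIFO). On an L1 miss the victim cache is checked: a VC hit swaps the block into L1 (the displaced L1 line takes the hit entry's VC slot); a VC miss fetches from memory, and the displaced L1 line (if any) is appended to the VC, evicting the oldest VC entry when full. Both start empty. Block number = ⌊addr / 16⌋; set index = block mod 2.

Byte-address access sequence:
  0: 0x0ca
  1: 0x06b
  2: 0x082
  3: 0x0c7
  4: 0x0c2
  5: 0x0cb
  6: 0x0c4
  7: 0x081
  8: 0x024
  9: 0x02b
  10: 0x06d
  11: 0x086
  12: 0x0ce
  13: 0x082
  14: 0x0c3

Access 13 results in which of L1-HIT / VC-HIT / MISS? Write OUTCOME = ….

#0 0xca→b12/s0 MISS; vc=[]
#1 0x6b→b6/s0 MISS; vc=[12]
#2 0x82→b8/s0 MISS; vc=[12,6]
#3 0xc7→b12/s0 VC-HIT; vc=[8,6]
#4 0xc2→b12/s0 L1-HIT; vc=[8,6]
#5 0xcb→b12/s0 L1-HIT; vc=[8,6]
#6 0xc4→b12/s0 L1-HIT; vc=[8,6]
#7 0x81→b8/s0 VC-HIT; vc=[12,6]
#8 0x24→b2/s0 MISS; vc=[12,6,8]
#9 0x2b→b2/s0 L1-HIT; vc=[12,6,8]
#10 0x6d→b6/s0 VC-HIT; vc=[12,2,8]
#11 0x86→b8/s0 VC-HIT; vc=[12,2,6]
#12 0xce→b12/s0 VC-HIT; vc=[8,2,6]
#13 0x82→b8/s0 VC-HIT; vc=[12,2,6]
#14 0xc3→b12/s0 VC-HIT; vc=[8,2,6]

OUTCOME = VC-HIT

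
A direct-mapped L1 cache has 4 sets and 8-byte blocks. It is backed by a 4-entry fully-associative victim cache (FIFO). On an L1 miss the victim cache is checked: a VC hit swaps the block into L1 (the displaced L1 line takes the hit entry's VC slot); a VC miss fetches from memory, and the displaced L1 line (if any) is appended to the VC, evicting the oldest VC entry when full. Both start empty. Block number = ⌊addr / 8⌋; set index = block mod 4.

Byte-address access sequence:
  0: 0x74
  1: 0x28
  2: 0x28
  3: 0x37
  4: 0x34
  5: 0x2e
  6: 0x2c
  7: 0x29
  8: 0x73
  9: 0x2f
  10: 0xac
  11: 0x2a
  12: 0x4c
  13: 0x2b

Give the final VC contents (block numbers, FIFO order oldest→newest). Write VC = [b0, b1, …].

  [0] addr=0x74 blk=14 s=2: MISS | VC []
  [1] addr=0x28 blk=5 s=1: MISS | VC []
  [2] addr=0x28 blk=5 s=1: L1-HIT | VC []
  [3] addr=0x37 blk=6 s=2: MISS | VC [14]
  [4] addr=0x34 blk=6 s=2: L1-HIT | VC [14]
  [5] addr=0x2e blk=5 s=1: L1-HIT | VC [14]
  [6] addr=0x2c blk=5 s=1: L1-HIT | VC [14]
  [7] addr=0x29 blk=5 s=1: L1-HIT | VC [14]
  [8] addr=0x73 blk=14 s=2: VC-HIT | VC [6]
  [9] addr=0x2f blk=5 s=1: L1-HIT | VC [6]
  [10] addr=0xac blk=21 s=1: MISS | VC [6, 5]
  [11] addr=0x2a blk=5 s=1: VC-HIT | VC [6, 21]
  [12] addr=0x4c blk=9 s=1: MISS | VC [6, 21, 5]
  [13] addr=0x2b blk=5 s=1: VC-HIT | VC [6, 21, 9]

VC = [6, 21, 9]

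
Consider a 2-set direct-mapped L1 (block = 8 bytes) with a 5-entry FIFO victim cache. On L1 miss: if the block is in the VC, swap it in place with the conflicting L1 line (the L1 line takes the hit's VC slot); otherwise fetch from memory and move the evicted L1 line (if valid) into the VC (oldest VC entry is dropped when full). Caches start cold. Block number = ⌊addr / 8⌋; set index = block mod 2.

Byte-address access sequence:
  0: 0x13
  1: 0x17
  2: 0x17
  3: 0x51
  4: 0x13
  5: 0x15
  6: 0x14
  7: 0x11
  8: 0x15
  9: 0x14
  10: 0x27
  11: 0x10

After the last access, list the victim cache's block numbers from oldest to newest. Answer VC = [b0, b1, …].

VC = [10, 4]

#0 0x13→b2/s0 MISS; vc=[]
#1 0x17→b2/s0 L1-HIT; vc=[]
#2 0x17→b2/s0 L1-HIT; vc=[]
#3 0x51→b10/s0 MISS; vc=[2]
#4 0x13→b2/s0 VC-HIT; vc=[10]
#5 0x15→b2/s0 L1-HIT; vc=[10]
#6 0x14→b2/s0 L1-HIT; vc=[10]
#7 0x11→b2/s0 L1-HIT; vc=[10]
#8 0x15→b2/s0 L1-HIT; vc=[10]
#9 0x14→b2/s0 L1-HIT; vc=[10]
#10 0x27→b4/s0 MISS; vc=[10,2]
#11 0x10→b2/s0 VC-HIT; vc=[10,4]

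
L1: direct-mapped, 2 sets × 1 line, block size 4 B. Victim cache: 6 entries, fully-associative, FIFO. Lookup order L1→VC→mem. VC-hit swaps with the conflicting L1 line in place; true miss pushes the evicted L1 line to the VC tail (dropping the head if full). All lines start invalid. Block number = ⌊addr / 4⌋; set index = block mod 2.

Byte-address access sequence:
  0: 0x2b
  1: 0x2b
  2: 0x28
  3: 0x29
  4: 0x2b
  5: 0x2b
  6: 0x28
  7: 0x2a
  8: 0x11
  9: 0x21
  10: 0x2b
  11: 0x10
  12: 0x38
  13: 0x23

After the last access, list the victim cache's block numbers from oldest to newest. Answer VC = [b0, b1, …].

VC = [14, 10, 4]

  [0] addr=0x2b blk=10 s=0: MISS | VC []
  [1] addr=0x2b blk=10 s=0: L1-HIT | VC []
  [2] addr=0x28 blk=10 s=0: L1-HIT | VC []
  [3] addr=0x29 blk=10 s=0: L1-HIT | VC []
  [4] addr=0x2b blk=10 s=0: L1-HIT | VC []
  [5] addr=0x2b blk=10 s=0: L1-HIT | VC []
  [6] addr=0x28 blk=10 s=0: L1-HIT | VC []
  [7] addr=0x2a blk=10 s=0: L1-HIT | VC []
  [8] addr=0x11 blk=4 s=0: MISS | VC [10]
  [9] addr=0x21 blk=8 s=0: MISS | VC [10, 4]
  [10] addr=0x2b blk=10 s=0: VC-HIT | VC [8, 4]
  [11] addr=0x10 blk=4 s=0: VC-HIT | VC [8, 10]
  [12] addr=0x38 blk=14 s=0: MISS | VC [8, 10, 4]
  [13] addr=0x23 blk=8 s=0: VC-HIT | VC [14, 10, 4]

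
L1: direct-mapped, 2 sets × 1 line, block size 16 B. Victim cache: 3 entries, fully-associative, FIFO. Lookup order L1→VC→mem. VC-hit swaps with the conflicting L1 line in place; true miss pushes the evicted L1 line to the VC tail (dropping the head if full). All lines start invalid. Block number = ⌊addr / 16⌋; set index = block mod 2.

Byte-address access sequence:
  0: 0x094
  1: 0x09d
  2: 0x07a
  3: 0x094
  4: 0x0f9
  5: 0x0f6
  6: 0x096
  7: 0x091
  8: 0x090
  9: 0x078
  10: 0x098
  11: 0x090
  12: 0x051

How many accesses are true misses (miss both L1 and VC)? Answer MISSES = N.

#0 0x94→b9/s1 MISS; vc=[]
#1 0x9d→b9/s1 L1-HIT; vc=[]
#2 0x7a→b7/s1 MISS; vc=[9]
#3 0x94→b9/s1 VC-HIT; vc=[7]
#4 0xf9→b15/s1 MISS; vc=[7,9]
#5 0xf6→b15/s1 L1-HIT; vc=[7,9]
#6 0x96→b9/s1 VC-HIT; vc=[7,15]
#7 0x91→b9/s1 L1-HIT; vc=[7,15]
#8 0x90→b9/s1 L1-HIT; vc=[7,15]
#9 0x78→b7/s1 VC-HIT; vc=[9,15]
#10 0x98→b9/s1 VC-HIT; vc=[7,15]
#11 0x90→b9/s1 L1-HIT; vc=[7,15]
#12 0x51→b5/s1 MISS; vc=[7,15,9]

MISSES = 4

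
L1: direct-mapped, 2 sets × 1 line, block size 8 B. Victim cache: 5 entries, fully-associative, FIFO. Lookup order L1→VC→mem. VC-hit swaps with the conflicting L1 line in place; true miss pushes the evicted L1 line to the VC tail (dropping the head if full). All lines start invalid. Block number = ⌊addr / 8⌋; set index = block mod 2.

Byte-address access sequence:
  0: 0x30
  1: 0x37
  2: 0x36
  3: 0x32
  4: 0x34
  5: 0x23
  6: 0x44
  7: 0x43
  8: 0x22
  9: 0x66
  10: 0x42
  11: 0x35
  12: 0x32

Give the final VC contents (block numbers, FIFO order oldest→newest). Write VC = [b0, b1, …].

0: 0x30 (blk 6, set 0) → MISS  vc=[]
1: 0x37 (blk 6, set 0) → L1-HIT  vc=[]
2: 0x36 (blk 6, set 0) → L1-HIT  vc=[]
3: 0x32 (blk 6, set 0) → L1-HIT  vc=[]
4: 0x34 (blk 6, set 0) → L1-HIT  vc=[]
5: 0x23 (blk 4, set 0) → MISS  vc=[6]
6: 0x44 (blk 8, set 0) → MISS  vc=[6, 4]
7: 0x43 (blk 8, set 0) → L1-HIT  vc=[6, 4]
8: 0x22 (blk 4, set 0) → VC-HIT  vc=[6, 8]
9: 0x66 (blk 12, set 0) → MISS  vc=[6, 8, 4]
10: 0x42 (blk 8, set 0) → VC-HIT  vc=[6, 12, 4]
11: 0x35 (blk 6, set 0) → VC-HIT  vc=[8, 12, 4]
12: 0x32 (blk 6, set 0) → L1-HIT  vc=[8, 12, 4]

VC = [8, 12, 4]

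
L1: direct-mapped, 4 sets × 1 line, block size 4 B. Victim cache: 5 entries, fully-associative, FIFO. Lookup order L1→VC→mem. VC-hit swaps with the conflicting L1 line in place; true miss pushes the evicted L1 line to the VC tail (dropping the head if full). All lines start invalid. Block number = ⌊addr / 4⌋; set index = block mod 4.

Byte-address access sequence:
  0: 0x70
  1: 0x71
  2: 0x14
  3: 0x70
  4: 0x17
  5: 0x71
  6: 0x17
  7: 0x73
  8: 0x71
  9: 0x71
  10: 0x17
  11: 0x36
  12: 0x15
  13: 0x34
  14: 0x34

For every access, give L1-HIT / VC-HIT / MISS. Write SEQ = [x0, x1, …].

SEQ = [MISS, L1-HIT, MISS, L1-HIT, L1-HIT, L1-HIT, L1-HIT, L1-HIT, L1-HIT, L1-HIT, L1-HIT, MISS, VC-HIT, VC-HIT, L1-HIT]

  [0] addr=0x70 blk=28 s=0: MISS | VC []
  [1] addr=0x71 blk=28 s=0: L1-HIT | VC []
  [2] addr=0x14 blk=5 s=1: MISS | VC []
  [3] addr=0x70 blk=28 s=0: L1-HIT | VC []
  [4] addr=0x17 blk=5 s=1: L1-HIT | VC []
  [5] addr=0x71 blk=28 s=0: L1-HIT | VC []
  [6] addr=0x17 blk=5 s=1: L1-HIT | VC []
  [7] addr=0x73 blk=28 s=0: L1-HIT | VC []
  [8] addr=0x71 blk=28 s=0: L1-HIT | VC []
  [9] addr=0x71 blk=28 s=0: L1-HIT | VC []
  [10] addr=0x17 blk=5 s=1: L1-HIT | VC []
  [11] addr=0x36 blk=13 s=1: MISS | VC [5]
  [12] addr=0x15 blk=5 s=1: VC-HIT | VC [13]
  [13] addr=0x34 blk=13 s=1: VC-HIT | VC [5]
  [14] addr=0x34 blk=13 s=1: L1-HIT | VC [5]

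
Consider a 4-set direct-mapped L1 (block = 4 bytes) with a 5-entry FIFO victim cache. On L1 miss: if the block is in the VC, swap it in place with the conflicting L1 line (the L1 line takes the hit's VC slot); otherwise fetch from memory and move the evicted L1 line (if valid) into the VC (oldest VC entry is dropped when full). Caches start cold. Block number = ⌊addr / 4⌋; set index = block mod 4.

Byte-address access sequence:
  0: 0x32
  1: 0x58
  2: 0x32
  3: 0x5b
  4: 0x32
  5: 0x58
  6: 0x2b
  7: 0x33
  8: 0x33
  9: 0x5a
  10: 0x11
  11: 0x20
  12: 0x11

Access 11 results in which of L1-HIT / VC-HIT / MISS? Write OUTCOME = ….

OUTCOME = MISS

#0 0x32→b12/s0 MISS; vc=[]
#1 0x58→b22/s2 MISS; vc=[]
#2 0x32→b12/s0 L1-HIT; vc=[]
#3 0x5b→b22/s2 L1-HIT; vc=[]
#4 0x32→b12/s0 L1-HIT; vc=[]
#5 0x58→b22/s2 L1-HIT; vc=[]
#6 0x2b→b10/s2 MISS; vc=[22]
#7 0x33→b12/s0 L1-HIT; vc=[22]
#8 0x33→b12/s0 L1-HIT; vc=[22]
#9 0x5a→b22/s2 VC-HIT; vc=[10]
#10 0x11→b4/s0 MISS; vc=[10,12]
#11 0x20→b8/s0 MISS; vc=[10,12,4]
#12 0x11→b4/s0 VC-HIT; vc=[10,12,8]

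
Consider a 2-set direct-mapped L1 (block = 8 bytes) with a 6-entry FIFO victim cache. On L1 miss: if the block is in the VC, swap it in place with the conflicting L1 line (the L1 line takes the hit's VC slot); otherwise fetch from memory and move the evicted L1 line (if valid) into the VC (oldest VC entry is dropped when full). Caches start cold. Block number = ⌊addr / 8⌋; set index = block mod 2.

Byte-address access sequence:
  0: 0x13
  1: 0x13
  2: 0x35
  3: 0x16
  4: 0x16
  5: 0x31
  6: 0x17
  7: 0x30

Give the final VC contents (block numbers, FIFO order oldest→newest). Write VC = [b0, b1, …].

0: 0x13 (blk 2, set 0) → MISS  vc=[]
1: 0x13 (blk 2, set 0) → L1-HIT  vc=[]
2: 0x35 (blk 6, set 0) → MISS  vc=[2]
3: 0x16 (blk 2, set 0) → VC-HIT  vc=[6]
4: 0x16 (blk 2, set 0) → L1-HIT  vc=[6]
5: 0x31 (blk 6, set 0) → VC-HIT  vc=[2]
6: 0x17 (blk 2, set 0) → VC-HIT  vc=[6]
7: 0x30 (blk 6, set 0) → VC-HIT  vc=[2]

VC = [2]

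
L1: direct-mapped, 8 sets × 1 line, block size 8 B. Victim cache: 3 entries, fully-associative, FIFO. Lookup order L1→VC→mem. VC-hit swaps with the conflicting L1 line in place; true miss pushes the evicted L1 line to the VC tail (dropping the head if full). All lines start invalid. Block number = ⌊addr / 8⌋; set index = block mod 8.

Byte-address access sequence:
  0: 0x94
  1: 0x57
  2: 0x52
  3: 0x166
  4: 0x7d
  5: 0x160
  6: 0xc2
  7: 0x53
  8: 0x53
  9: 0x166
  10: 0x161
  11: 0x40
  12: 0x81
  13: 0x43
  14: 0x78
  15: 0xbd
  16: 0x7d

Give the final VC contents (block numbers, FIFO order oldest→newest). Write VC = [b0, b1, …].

VC = [24, 16, 23]

  [0] addr=0x94 blk=18 s=2: MISS | VC []
  [1] addr=0x57 blk=10 s=2: MISS | VC [18]
  [2] addr=0x52 blk=10 s=2: L1-HIT | VC [18]
  [3] addr=0x166 blk=44 s=4: MISS | VC [18]
  [4] addr=0x7d blk=15 s=7: MISS | VC [18]
  [5] addr=0x160 blk=44 s=4: L1-HIT | VC [18]
  [6] addr=0xc2 blk=24 s=0: MISS | VC [18]
  [7] addr=0x53 blk=10 s=2: L1-HIT | VC [18]
  [8] addr=0x53 blk=10 s=2: L1-HIT | VC [18]
  [9] addr=0x166 blk=44 s=4: L1-HIT | VC [18]
  [10] addr=0x161 blk=44 s=4: L1-HIT | VC [18]
  [11] addr=0x40 blk=8 s=0: MISS | VC [18, 24]
  [12] addr=0x81 blk=16 s=0: MISS | VC [18, 24, 8]
  [13] addr=0x43 blk=8 s=0: VC-HIT | VC [18, 24, 16]
  [14] addr=0x78 blk=15 s=7: L1-HIT | VC [18, 24, 16]
  [15] addr=0xbd blk=23 s=7: MISS | VC [24, 16, 15]
  [16] addr=0x7d blk=15 s=7: VC-HIT | VC [24, 16, 23]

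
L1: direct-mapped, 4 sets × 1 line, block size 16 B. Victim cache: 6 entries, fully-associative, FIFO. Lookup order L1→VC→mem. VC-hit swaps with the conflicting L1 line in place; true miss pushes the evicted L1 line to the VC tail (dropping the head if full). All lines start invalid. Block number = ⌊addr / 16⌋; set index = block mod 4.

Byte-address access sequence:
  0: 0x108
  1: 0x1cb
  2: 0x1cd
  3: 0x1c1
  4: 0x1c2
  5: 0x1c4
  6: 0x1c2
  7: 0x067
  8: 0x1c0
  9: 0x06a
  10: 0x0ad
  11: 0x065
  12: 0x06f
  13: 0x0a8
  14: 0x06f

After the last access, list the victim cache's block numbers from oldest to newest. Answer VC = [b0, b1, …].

VC = [16, 10]

0: 0x108 (blk 16, set 0) → MISS  vc=[]
1: 0x1cb (blk 28, set 0) → MISS  vc=[16]
2: 0x1cd (blk 28, set 0) → L1-HIT  vc=[16]
3: 0x1c1 (blk 28, set 0) → L1-HIT  vc=[16]
4: 0x1c2 (blk 28, set 0) → L1-HIT  vc=[16]
5: 0x1c4 (blk 28, set 0) → L1-HIT  vc=[16]
6: 0x1c2 (blk 28, set 0) → L1-HIT  vc=[16]
7: 0x67 (blk 6, set 2) → MISS  vc=[16]
8: 0x1c0 (blk 28, set 0) → L1-HIT  vc=[16]
9: 0x6a (blk 6, set 2) → L1-HIT  vc=[16]
10: 0xad (blk 10, set 2) → MISS  vc=[16, 6]
11: 0x65 (blk 6, set 2) → VC-HIT  vc=[16, 10]
12: 0x6f (blk 6, set 2) → L1-HIT  vc=[16, 10]
13: 0xa8 (blk 10, set 2) → VC-HIT  vc=[16, 6]
14: 0x6f (blk 6, set 2) → VC-HIT  vc=[16, 10]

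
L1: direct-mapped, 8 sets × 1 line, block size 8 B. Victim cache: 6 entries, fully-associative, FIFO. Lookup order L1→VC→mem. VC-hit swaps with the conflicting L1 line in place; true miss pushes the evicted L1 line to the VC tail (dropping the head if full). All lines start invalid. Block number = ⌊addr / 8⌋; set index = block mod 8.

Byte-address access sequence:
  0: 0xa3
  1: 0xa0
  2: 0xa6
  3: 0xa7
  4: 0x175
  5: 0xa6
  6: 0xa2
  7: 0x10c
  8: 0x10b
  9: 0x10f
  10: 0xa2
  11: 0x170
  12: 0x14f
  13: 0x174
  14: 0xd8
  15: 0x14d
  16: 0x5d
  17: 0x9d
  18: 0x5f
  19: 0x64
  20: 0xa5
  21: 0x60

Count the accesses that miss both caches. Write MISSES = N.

MISSES = 8

  [0] addr=0xa3 blk=20 s=4: MISS | VC []
  [1] addr=0xa0 blk=20 s=4: L1-HIT | VC []
  [2] addr=0xa6 blk=20 s=4: L1-HIT | VC []
  [3] addr=0xa7 blk=20 s=4: L1-HIT | VC []
  [4] addr=0x175 blk=46 s=6: MISS | VC []
  [5] addr=0xa6 blk=20 s=4: L1-HIT | VC []
  [6] addr=0xa2 blk=20 s=4: L1-HIT | VC []
  [7] addr=0x10c blk=33 s=1: MISS | VC []
  [8] addr=0x10b blk=33 s=1: L1-HIT | VC []
  [9] addr=0x10f blk=33 s=1: L1-HIT | VC []
  [10] addr=0xa2 blk=20 s=4: L1-HIT | VC []
  [11] addr=0x170 blk=46 s=6: L1-HIT | VC []
  [12] addr=0x14f blk=41 s=1: MISS | VC [33]
  [13] addr=0x174 blk=46 s=6: L1-HIT | VC [33]
  [14] addr=0xd8 blk=27 s=3: MISS | VC [33]
  [15] addr=0x14d blk=41 s=1: L1-HIT | VC [33]
  [16] addr=0x5d blk=11 s=3: MISS | VC [33, 27]
  [17] addr=0x9d blk=19 s=3: MISS | VC [33, 27, 11]
  [18] addr=0x5f blk=11 s=3: VC-HIT | VC [33, 27, 19]
  [19] addr=0x64 blk=12 s=4: MISS | VC [33, 27, 19, 20]
  [20] addr=0xa5 blk=20 s=4: VC-HIT | VC [33, 27, 19, 12]
  [21] addr=0x60 blk=12 s=4: VC-HIT | VC [33, 27, 19, 20]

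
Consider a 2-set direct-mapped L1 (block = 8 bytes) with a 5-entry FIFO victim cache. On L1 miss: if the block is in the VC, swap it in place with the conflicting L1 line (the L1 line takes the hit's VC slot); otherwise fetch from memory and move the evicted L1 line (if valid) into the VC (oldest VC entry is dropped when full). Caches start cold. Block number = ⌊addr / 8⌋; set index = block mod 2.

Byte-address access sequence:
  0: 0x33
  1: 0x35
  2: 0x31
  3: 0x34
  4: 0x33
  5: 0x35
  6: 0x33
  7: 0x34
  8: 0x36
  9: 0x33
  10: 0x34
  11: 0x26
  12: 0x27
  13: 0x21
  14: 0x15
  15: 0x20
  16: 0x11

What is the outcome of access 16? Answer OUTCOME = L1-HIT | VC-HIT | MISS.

OUTCOME = VC-HIT

0: 0x33 (blk 6, set 0) → MISS  vc=[]
1: 0x35 (blk 6, set 0) → L1-HIT  vc=[]
2: 0x31 (blk 6, set 0) → L1-HIT  vc=[]
3: 0x34 (blk 6, set 0) → L1-HIT  vc=[]
4: 0x33 (blk 6, set 0) → L1-HIT  vc=[]
5: 0x35 (blk 6, set 0) → L1-HIT  vc=[]
6: 0x33 (blk 6, set 0) → L1-HIT  vc=[]
7: 0x34 (blk 6, set 0) → L1-HIT  vc=[]
8: 0x36 (blk 6, set 0) → L1-HIT  vc=[]
9: 0x33 (blk 6, set 0) → L1-HIT  vc=[]
10: 0x34 (blk 6, set 0) → L1-HIT  vc=[]
11: 0x26 (blk 4, set 0) → MISS  vc=[6]
12: 0x27 (blk 4, set 0) → L1-HIT  vc=[6]
13: 0x21 (blk 4, set 0) → L1-HIT  vc=[6]
14: 0x15 (blk 2, set 0) → MISS  vc=[6, 4]
15: 0x20 (blk 4, set 0) → VC-HIT  vc=[6, 2]
16: 0x11 (blk 2, set 0) → VC-HIT  vc=[6, 4]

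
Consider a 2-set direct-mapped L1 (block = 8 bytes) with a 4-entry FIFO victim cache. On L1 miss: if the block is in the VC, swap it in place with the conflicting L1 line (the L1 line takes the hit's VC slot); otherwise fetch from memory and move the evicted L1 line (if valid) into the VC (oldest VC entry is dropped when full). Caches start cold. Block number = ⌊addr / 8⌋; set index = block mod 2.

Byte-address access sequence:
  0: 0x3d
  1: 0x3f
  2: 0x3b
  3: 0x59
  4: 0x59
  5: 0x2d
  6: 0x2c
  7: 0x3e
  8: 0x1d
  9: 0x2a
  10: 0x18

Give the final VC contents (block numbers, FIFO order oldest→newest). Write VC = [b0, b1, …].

VC = [5, 11, 7]

#0 0x3d→b7/s1 MISS; vc=[]
#1 0x3f→b7/s1 L1-HIT; vc=[]
#2 0x3b→b7/s1 L1-HIT; vc=[]
#3 0x59→b11/s1 MISS; vc=[7]
#4 0x59→b11/s1 L1-HIT; vc=[7]
#5 0x2d→b5/s1 MISS; vc=[7,11]
#6 0x2c→b5/s1 L1-HIT; vc=[7,11]
#7 0x3e→b7/s1 VC-HIT; vc=[5,11]
#8 0x1d→b3/s1 MISS; vc=[5,11,7]
#9 0x2a→b5/s1 VC-HIT; vc=[3,11,7]
#10 0x18→b3/s1 VC-HIT; vc=[5,11,7]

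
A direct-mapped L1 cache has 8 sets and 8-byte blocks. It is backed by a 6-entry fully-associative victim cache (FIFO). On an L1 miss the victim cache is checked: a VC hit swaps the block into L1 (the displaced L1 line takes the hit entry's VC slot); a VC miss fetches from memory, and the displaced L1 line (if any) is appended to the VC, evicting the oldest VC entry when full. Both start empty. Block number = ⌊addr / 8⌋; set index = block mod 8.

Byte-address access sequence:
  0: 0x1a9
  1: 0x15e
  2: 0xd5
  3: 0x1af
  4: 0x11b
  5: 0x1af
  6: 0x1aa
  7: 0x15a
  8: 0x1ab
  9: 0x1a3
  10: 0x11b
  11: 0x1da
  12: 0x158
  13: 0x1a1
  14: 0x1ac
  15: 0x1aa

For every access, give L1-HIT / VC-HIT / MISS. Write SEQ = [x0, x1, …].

SEQ = [MISS, MISS, MISS, L1-HIT, MISS, L1-HIT, L1-HIT, VC-HIT, L1-HIT, MISS, VC-HIT, MISS, VC-HIT, L1-HIT, L1-HIT, L1-HIT]

  [0] addr=0x1a9 blk=53 s=5: MISS | VC []
  [1] addr=0x15e blk=43 s=3: MISS | VC []
  [2] addr=0xd5 blk=26 s=2: MISS | VC []
  [3] addr=0x1af blk=53 s=5: L1-HIT | VC []
  [4] addr=0x11b blk=35 s=3: MISS | VC [43]
  [5] addr=0x1af blk=53 s=5: L1-HIT | VC [43]
  [6] addr=0x1aa blk=53 s=5: L1-HIT | VC [43]
  [7] addr=0x15a blk=43 s=3: VC-HIT | VC [35]
  [8] addr=0x1ab blk=53 s=5: L1-HIT | VC [35]
  [9] addr=0x1a3 blk=52 s=4: MISS | VC [35]
  [10] addr=0x11b blk=35 s=3: VC-HIT | VC [43]
  [11] addr=0x1da blk=59 s=3: MISS | VC [43, 35]
  [12] addr=0x158 blk=43 s=3: VC-HIT | VC [59, 35]
  [13] addr=0x1a1 blk=52 s=4: L1-HIT | VC [59, 35]
  [14] addr=0x1ac blk=53 s=5: L1-HIT | VC [59, 35]
  [15] addr=0x1aa blk=53 s=5: L1-HIT | VC [59, 35]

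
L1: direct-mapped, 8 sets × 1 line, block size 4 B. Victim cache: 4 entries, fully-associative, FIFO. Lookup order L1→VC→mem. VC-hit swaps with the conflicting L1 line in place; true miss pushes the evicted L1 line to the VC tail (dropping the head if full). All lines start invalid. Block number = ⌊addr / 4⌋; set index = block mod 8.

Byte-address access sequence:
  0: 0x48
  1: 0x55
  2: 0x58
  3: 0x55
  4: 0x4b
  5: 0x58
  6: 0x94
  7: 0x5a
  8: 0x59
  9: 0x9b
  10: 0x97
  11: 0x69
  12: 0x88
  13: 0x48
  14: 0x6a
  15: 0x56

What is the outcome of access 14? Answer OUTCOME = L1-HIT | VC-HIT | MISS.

OUTCOME = VC-HIT

  [0] addr=0x48 blk=18 s=2: MISS | VC []
  [1] addr=0x55 blk=21 s=5: MISS | VC []
  [2] addr=0x58 blk=22 s=6: MISS | VC []
  [3] addr=0x55 blk=21 s=5: L1-HIT | VC []
  [4] addr=0x4b blk=18 s=2: L1-HIT | VC []
  [5] addr=0x58 blk=22 s=6: L1-HIT | VC []
  [6] addr=0x94 blk=37 s=5: MISS | VC [21]
  [7] addr=0x5a blk=22 s=6: L1-HIT | VC [21]
  [8] addr=0x59 blk=22 s=6: L1-HIT | VC [21]
  [9] addr=0x9b blk=38 s=6: MISS | VC [21, 22]
  [10] addr=0x97 blk=37 s=5: L1-HIT | VC [21, 22]
  [11] addr=0x69 blk=26 s=2: MISS | VC [21, 22, 18]
  [12] addr=0x88 blk=34 s=2: MISS | VC [21, 22, 18, 26]
  [13] addr=0x48 blk=18 s=2: VC-HIT | VC [21, 22, 34, 26]
  [14] addr=0x6a blk=26 s=2: VC-HIT | VC [21, 22, 34, 18]
  [15] addr=0x56 blk=21 s=5: VC-HIT | VC [37, 22, 34, 18]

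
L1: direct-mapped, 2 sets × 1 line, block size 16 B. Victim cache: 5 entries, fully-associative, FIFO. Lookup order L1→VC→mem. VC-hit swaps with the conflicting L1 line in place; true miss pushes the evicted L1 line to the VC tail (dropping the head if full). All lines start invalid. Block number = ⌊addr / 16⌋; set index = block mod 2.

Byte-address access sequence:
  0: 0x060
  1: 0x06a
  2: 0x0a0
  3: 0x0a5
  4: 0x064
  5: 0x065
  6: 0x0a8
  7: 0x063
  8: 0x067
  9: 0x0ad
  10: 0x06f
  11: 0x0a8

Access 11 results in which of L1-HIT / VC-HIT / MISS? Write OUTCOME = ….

0: 0x60 (blk 6, set 0) → MISS  vc=[]
1: 0x6a (blk 6, set 0) → L1-HIT  vc=[]
2: 0xa0 (blk 10, set 0) → MISS  vc=[6]
3: 0xa5 (blk 10, set 0) → L1-HIT  vc=[6]
4: 0x64 (blk 6, set 0) → VC-HIT  vc=[10]
5: 0x65 (blk 6, set 0) → L1-HIT  vc=[10]
6: 0xa8 (blk 10, set 0) → VC-HIT  vc=[6]
7: 0x63 (blk 6, set 0) → VC-HIT  vc=[10]
8: 0x67 (blk 6, set 0) → L1-HIT  vc=[10]
9: 0xad (blk 10, set 0) → VC-HIT  vc=[6]
10: 0x6f (blk 6, set 0) → VC-HIT  vc=[10]
11: 0xa8 (blk 10, set 0) → VC-HIT  vc=[6]

OUTCOME = VC-HIT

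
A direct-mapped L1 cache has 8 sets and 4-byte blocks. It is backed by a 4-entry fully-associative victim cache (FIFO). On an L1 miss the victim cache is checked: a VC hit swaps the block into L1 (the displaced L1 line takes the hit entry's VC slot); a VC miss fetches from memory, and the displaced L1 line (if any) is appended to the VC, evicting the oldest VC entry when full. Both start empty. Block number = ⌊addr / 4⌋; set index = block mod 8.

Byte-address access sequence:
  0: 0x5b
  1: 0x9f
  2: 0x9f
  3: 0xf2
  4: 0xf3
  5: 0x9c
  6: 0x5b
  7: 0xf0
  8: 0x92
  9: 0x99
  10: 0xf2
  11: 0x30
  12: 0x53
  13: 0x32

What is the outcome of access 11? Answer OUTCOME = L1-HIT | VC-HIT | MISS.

OUTCOME = MISS

  [0] addr=0x5b blk=22 s=6: MISS | VC []
  [1] addr=0x9f blk=39 s=7: MISS | VC []
  [2] addr=0x9f blk=39 s=7: L1-HIT | VC []
  [3] addr=0xf2 blk=60 s=4: MISS | VC []
  [4] addr=0xf3 blk=60 s=4: L1-HIT | VC []
  [5] addr=0x9c blk=39 s=7: L1-HIT | VC []
  [6] addr=0x5b blk=22 s=6: L1-HIT | VC []
  [7] addr=0xf0 blk=60 s=4: L1-HIT | VC []
  [8] addr=0x92 blk=36 s=4: MISS | VC [60]
  [9] addr=0x99 blk=38 s=6: MISS | VC [60, 22]
  [10] addr=0xf2 blk=60 s=4: VC-HIT | VC [36, 22]
  [11] addr=0x30 blk=12 s=4: MISS | VC [36, 22, 60]
  [12] addr=0x53 blk=20 s=4: MISS | VC [36, 22, 60, 12]
  [13] addr=0x32 blk=12 s=4: VC-HIT | VC [36, 22, 60, 20]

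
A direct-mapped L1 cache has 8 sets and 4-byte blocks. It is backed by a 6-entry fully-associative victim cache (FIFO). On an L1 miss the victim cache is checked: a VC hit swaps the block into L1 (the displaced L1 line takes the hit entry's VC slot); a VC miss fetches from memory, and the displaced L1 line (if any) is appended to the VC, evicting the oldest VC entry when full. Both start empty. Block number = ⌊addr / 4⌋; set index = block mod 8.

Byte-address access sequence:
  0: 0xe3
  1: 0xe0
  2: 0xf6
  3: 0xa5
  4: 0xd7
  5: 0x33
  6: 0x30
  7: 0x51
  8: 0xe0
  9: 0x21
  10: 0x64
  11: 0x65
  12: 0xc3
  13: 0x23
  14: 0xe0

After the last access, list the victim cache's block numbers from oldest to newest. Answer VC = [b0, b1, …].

0: 0xe3 (blk 56, set 0) → MISS  vc=[]
1: 0xe0 (blk 56, set 0) → L1-HIT  vc=[]
2: 0xf6 (blk 61, set 5) → MISS  vc=[]
3: 0xa5 (blk 41, set 1) → MISS  vc=[]
4: 0xd7 (blk 53, set 5) → MISS  vc=[61]
5: 0x33 (blk 12, set 4) → MISS  vc=[61]
6: 0x30 (blk 12, set 4) → L1-HIT  vc=[61]
7: 0x51 (blk 20, set 4) → MISS  vc=[61, 12]
8: 0xe0 (blk 56, set 0) → L1-HIT  vc=[61, 12]
9: 0x21 (blk 8, set 0) → MISS  vc=[61, 12, 56]
10: 0x64 (blk 25, set 1) → MISS  vc=[61, 12, 56, 41]
11: 0x65 (blk 25, set 1) → L1-HIT  vc=[61, 12, 56, 41]
12: 0xc3 (blk 48, set 0) → MISS  vc=[61, 12, 56, 41, 8]
13: 0x23 (blk 8, set 0) → VC-HIT  vc=[61, 12, 56, 41, 48]
14: 0xe0 (blk 56, set 0) → VC-HIT  vc=[61, 12, 8, 41, 48]

VC = [61, 12, 8, 41, 48]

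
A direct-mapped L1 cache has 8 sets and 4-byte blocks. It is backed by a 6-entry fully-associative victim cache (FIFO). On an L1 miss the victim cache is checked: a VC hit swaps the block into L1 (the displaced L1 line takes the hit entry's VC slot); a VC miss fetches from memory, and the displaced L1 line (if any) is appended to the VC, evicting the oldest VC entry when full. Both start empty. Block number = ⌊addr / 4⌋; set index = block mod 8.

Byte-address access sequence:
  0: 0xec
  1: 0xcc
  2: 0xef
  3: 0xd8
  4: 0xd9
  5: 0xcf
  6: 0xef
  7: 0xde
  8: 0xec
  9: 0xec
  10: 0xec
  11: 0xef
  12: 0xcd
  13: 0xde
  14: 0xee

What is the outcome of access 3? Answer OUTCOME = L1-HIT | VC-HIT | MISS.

OUTCOME = MISS

0: 0xec (blk 59, set 3) → MISS  vc=[]
1: 0xcc (blk 51, set 3) → MISS  vc=[59]
2: 0xef (blk 59, set 3) → VC-HIT  vc=[51]
3: 0xd8 (blk 54, set 6) → MISS  vc=[51]
4: 0xd9 (blk 54, set 6) → L1-HIT  vc=[51]
5: 0xcf (blk 51, set 3) → VC-HIT  vc=[59]
6: 0xef (blk 59, set 3) → VC-HIT  vc=[51]
7: 0xde (blk 55, set 7) → MISS  vc=[51]
8: 0xec (blk 59, set 3) → L1-HIT  vc=[51]
9: 0xec (blk 59, set 3) → L1-HIT  vc=[51]
10: 0xec (blk 59, set 3) → L1-HIT  vc=[51]
11: 0xef (blk 59, set 3) → L1-HIT  vc=[51]
12: 0xcd (blk 51, set 3) → VC-HIT  vc=[59]
13: 0xde (blk 55, set 7) → L1-HIT  vc=[59]
14: 0xee (blk 59, set 3) → VC-HIT  vc=[51]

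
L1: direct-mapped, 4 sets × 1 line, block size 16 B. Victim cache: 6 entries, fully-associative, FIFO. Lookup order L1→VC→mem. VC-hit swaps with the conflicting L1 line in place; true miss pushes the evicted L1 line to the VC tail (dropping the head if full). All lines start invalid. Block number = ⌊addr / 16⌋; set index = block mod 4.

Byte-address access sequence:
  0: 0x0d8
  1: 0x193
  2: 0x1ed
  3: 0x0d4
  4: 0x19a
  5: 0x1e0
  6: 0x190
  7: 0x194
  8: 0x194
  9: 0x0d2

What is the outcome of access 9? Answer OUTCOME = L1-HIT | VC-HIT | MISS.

0: 0xd8 (blk 13, set 1) → MISS  vc=[]
1: 0x193 (blk 25, set 1) → MISS  vc=[13]
2: 0x1ed (blk 30, set 2) → MISS  vc=[13]
3: 0xd4 (blk 13, set 1) → VC-HIT  vc=[25]
4: 0x19a (blk 25, set 1) → VC-HIT  vc=[13]
5: 0x1e0 (blk 30, set 2) → L1-HIT  vc=[13]
6: 0x190 (blk 25, set 1) → L1-HIT  vc=[13]
7: 0x194 (blk 25, set 1) → L1-HIT  vc=[13]
8: 0x194 (blk 25, set 1) → L1-HIT  vc=[13]
9: 0xd2 (blk 13, set 1) → VC-HIT  vc=[25]

OUTCOME = VC-HIT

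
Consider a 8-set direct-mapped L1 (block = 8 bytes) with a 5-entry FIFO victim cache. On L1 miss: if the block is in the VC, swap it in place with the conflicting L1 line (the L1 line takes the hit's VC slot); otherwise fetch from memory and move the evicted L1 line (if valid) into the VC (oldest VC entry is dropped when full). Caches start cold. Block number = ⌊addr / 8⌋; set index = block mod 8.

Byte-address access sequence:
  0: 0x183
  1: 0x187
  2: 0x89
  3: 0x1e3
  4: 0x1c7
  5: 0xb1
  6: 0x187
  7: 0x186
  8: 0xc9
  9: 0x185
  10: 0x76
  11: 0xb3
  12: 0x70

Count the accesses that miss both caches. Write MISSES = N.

MISSES = 7

  [0] addr=0x183 blk=48 s=0: MISS | VC []
  [1] addr=0x187 blk=48 s=0: L1-HIT | VC []
  [2] addr=0x89 blk=17 s=1: MISS | VC []
  [3] addr=0x1e3 blk=60 s=4: MISS | VC []
  [4] addr=0x1c7 blk=56 s=0: MISS | VC [48]
  [5] addr=0xb1 blk=22 s=6: MISS | VC [48]
  [6] addr=0x187 blk=48 s=0: VC-HIT | VC [56]
  [7] addr=0x186 blk=48 s=0: L1-HIT | VC [56]
  [8] addr=0xc9 blk=25 s=1: MISS | VC [56, 17]
  [9] addr=0x185 blk=48 s=0: L1-HIT | VC [56, 17]
  [10] addr=0x76 blk=14 s=6: MISS | VC [56, 17, 22]
  [11] addr=0xb3 blk=22 s=6: VC-HIT | VC [56, 17, 14]
  [12] addr=0x70 blk=14 s=6: VC-HIT | VC [56, 17, 22]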